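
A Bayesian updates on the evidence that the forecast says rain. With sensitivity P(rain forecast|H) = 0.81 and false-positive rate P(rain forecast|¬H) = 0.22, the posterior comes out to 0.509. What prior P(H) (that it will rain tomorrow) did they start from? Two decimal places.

Bayes' rule in odds form gives O(H|E) = O(H)·[P(E|H)/P(E|¬H)], hence O(H) = O(H|E)/LR.
Posterior odds = 0.509/(1−0.509) = 1.0367. LR = 0.81/0.22 = 3.6818.
Prior odds = 1.0367/3.6818 = 0.2816, so P(H) = 0.2816/(1+0.2816) ≈ 0.22.

P(H) = 0.22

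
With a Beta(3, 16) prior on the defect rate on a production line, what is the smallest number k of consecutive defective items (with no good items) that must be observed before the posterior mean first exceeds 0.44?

After k defective items and 0 good items the posterior is Beta(3+k, 16), with mean (3+k)/(3+16+k).
Set (3+k)/(19+k) > 0.44 and solve: k > (0.44·19 − 3)/(1 − 0.44) = 9.571.
The smallest integer exceeding 9.571 is 10.

k = 10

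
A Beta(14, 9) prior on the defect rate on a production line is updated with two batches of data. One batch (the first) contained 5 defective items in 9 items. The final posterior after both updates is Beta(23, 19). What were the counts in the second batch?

Because Beta–binomial updating is additive in the counts, the combined data contributed (α_post−α_prior, β_post−β_prior) successes and failures.
Total across both batches: 23−14=9 defective items, 19−9=10 good items.
Subtract the first batch: 9−5=4 defective items and 10−4=6 good items.

4 defective items and 6 good items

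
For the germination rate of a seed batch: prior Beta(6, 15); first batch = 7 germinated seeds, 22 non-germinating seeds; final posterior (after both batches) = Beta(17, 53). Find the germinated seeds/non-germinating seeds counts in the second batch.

Because Beta–binomial updating is additive in the counts, the combined data contributed (α_post−α_prior, β_post−β_prior) successes and failures.
Total across both batches: 17−6=11 germinated seeds, 53−15=38 non-germinating seeds.
Subtract the first batch: 11−7=4 germinated seeds and 38−22=16 non-germinating seeds.

4 germinated seeds and 16 non-germinating seeds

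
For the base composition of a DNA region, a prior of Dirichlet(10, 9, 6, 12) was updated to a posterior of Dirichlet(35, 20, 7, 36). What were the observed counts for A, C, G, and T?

For a Dirichlet(α) prior with multinomial counts c, the posterior is Dirichlet(α + c) componentwise.
Counts are posterior − prior componentwise: 35−10=25, 20−9=11, 7−6=1, 36−12=24.

counts (25, 11, 1, 24)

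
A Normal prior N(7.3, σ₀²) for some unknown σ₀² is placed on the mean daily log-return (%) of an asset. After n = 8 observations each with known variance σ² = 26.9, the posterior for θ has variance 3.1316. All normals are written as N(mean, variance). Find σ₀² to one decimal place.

Posterior precision equals prior precision plus data precision: 1/σ_n² = 1/σ₀² + n/σ².
So 1/σ₀² = 1/3.1316 − 8/26.9 = 0.319326 − 0.297398 = 0.021928.
Hence σ₀² = 1/0.021928 ≈ 45.6.

σ₀² = 45.6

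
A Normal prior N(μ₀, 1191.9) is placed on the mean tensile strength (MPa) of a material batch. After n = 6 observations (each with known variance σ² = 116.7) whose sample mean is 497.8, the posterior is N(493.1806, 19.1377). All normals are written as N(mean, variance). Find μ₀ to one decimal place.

μ₀ = 210.1

With known observation variance, the Normal–Normal posterior has precision τ_n = τ₀ + n/σ² and mean μ_n = (τ₀μ₀ + (n/σ²)x̄)/τ_n.
Here τ₀ = 1/1191.9 = 0.000839 and τ_data = 6/116.7 = 0.051414, so τ_n = 0.052253.
Rearranging for μ₀: μ₀ = (μ_n·τ_n − τ_data·x̄)/τ₀ = (493.1806·0.052253 − 0.051414·497.8) / 0.000839 = 0.176277/0.000839 ≈ 210.1.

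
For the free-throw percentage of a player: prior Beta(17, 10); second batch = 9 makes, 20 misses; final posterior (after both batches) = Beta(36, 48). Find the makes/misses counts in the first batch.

Sequential conjugate updates are equivalent to a single update on the pooled data, so total successes = posterior α − prior α and total failures = posterior β − prior β.
Total across both batches: 36−17=19 makes, 48−10=38 misses.
Subtract the second batch: 19−9=10 makes and 38−20=18 misses.

10 makes and 18 misses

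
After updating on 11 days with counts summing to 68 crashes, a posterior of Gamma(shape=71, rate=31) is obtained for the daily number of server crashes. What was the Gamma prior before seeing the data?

Gamma–Poisson conjugacy: posterior shape = α + Σxᵢ, posterior rate = β + n.
So α = 71 − 68 = 3 and β = 31 − 11 = 20.

Gamma(shape=3, rate=20)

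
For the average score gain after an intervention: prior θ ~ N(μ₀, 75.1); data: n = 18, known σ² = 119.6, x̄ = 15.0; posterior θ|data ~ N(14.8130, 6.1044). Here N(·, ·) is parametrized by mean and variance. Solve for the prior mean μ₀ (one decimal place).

The posterior mean is a precision-weighted average: μ_n = (τ₀μ₀ + τ_data·x̄)/(τ₀+τ_data), with τ₀=1/σ₀² and τ_data=n/σ².
Here τ₀ = 1/75.1 = 0.013316 and τ_data = 18/119.6 = 0.150502, so τ_n = 0.163818.
Rearranging for μ₀: μ₀ = (μ_n·τ_n − τ_data·x̄)/τ₀ = (14.8130·0.163818 − 0.150502·15.0) / 0.013316 = 0.169106/0.013316 ≈ 12.7.

μ₀ = 12.7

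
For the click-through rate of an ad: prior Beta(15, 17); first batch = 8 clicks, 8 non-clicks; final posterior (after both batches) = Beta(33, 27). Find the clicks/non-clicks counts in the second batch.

Because Beta–binomial updating is additive in the counts, the combined data contributed (α_post−α_prior, β_post−β_prior) successes and failures.
Total across both batches: 33−15=18 clicks, 27−17=10 non-clicks.
Subtract the first batch: 18−8=10 clicks and 10−8=2 non-clicks.

10 clicks and 2 non-clicks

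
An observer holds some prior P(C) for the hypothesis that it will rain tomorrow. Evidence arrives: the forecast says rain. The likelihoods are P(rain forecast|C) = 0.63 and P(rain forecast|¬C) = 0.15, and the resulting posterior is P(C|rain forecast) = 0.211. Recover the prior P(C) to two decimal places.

P(C) = 0.06

In odds form, posterior odds = prior odds × likelihood ratio, so prior odds = posterior odds ÷ LR.
Posterior odds = 0.211/(1−0.211) = 0.2674. LR = 0.63/0.15 = 4.2000.
Prior odds = 0.2674/4.2000 = 0.0637, so P(C) = 0.0637/(1+0.0637) ≈ 0.06.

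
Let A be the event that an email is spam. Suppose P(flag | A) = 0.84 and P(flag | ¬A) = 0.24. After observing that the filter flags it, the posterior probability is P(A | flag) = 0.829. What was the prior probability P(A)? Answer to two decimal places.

In odds form, posterior odds = prior odds × likelihood ratio, so prior odds = posterior odds ÷ LR.
Posterior odds = 0.829/(1−0.829) = 4.8480. LR = 0.84/0.24 = 3.5000.
Prior odds = 4.8480/3.5000 = 1.3851, so P(A) = 1.3851/(1+1.3851) ≈ 0.58.

P(A) = 0.58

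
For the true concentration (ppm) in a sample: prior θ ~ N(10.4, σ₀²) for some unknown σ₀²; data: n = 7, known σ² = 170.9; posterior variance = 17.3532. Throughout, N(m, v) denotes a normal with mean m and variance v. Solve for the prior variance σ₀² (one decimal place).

For the Normal–Normal model with known σ², precisions add: τ_n = τ₀ + n/σ².
So 1/σ₀² = 1/17.3532 − 7/170.9 = 0.057626 − 0.040960 = 0.016666.
Hence σ₀² = 1/0.016666 ≈ 60.0.

σ₀² = 60.0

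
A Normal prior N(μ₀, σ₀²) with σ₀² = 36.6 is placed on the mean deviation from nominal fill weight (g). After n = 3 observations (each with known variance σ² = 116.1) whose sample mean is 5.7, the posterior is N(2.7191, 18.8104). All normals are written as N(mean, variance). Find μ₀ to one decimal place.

The posterior mean is a precision-weighted average: μ_n = (τ₀μ₀ + τ_data·x̄)/(τ₀+τ_data), with τ₀=1/σ₀² and τ_data=n/σ².
Here τ₀ = 1/36.6 = 0.027322 and τ_data = 3/116.1 = 0.025840, so τ_n = 0.053162.
Rearranging for μ₀: μ₀ = (μ_n·τ_n − τ_data·x̄)/τ₀ = (2.7191·0.053162 − 0.025840·5.7) / 0.027322 = -0.002735/0.027322 ≈ -0.1.

μ₀ = -0.1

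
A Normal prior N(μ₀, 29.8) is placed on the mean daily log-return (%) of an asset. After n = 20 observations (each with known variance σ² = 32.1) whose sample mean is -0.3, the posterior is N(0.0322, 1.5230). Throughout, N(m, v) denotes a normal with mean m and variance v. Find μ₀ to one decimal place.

μ₀ = 6.2

The posterior mean is a precision-weighted average: μ_n = (τ₀μ₀ + τ_data·x̄)/(τ₀+τ_data), with τ₀=1/σ₀² and τ_data=n/σ².
Here τ₀ = 1/29.8 = 0.033557 and τ_data = 20/32.1 = 0.623053, so τ_n = 0.656610.
Rearranging for μ₀: μ₀ = (μ_n·τ_n − τ_data·x̄)/τ₀ = (0.0322·0.656610 − 0.623053·-0.3) / 0.033557 = 0.208059/0.033557 ≈ 6.2.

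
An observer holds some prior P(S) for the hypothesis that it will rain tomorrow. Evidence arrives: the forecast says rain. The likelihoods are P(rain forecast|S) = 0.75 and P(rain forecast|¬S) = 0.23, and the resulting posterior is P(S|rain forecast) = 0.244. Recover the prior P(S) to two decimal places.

P(S) = 0.09

Bayes' rule in odds form gives O(S|E) = O(S)·[P(E|S)/P(E|¬S)], hence O(S) = O(S|E)/LR.
Posterior odds = 0.244/(1−0.244) = 0.3228. LR = 0.75/0.23 = 3.2609.
Prior odds = 0.3228/3.2609 = 0.0990, so P(S) = 0.0990/(1+0.0990) ≈ 0.09.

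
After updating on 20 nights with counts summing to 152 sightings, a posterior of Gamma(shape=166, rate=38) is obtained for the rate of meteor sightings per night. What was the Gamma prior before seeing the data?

Gamma–Poisson conjugacy: posterior shape = α + Σxᵢ, posterior rate = β + n.
So α = 166 − 152 = 14 and β = 38 − 20 = 18.

Gamma(shape=14, rate=18)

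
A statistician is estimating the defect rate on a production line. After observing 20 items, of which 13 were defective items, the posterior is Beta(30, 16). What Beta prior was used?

Beta(17, 9)

Beta is conjugate to the binomial likelihood: posterior = Beta(a+s, b+f).
So a = 30 − 13 = 17 and b = 16 − 7 = 9.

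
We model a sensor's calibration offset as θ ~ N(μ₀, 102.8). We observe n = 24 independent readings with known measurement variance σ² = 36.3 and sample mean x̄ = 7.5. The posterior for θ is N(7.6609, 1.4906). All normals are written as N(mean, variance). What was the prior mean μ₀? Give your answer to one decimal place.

With known observation variance, the Normal–Normal posterior has precision τ_n = τ₀ + n/σ² and mean μ_n = (τ₀μ₀ + (n/σ²)x̄)/τ_n.
Here τ₀ = 1/102.8 = 0.009728 and τ_data = 24/36.3 = 0.661157, so τ_n = 0.670885.
Rearranging for μ₀: μ₀ = (μ_n·τ_n − τ_data·x̄)/τ₀ = (7.6609·0.670885 − 0.661157·7.5) / 0.009728 = 0.180905/0.009728 ≈ 18.6.

μ₀ = 18.6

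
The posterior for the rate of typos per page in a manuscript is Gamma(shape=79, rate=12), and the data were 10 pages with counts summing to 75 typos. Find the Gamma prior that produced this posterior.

Gamma(shape=4, rate=2)

A Gamma(α, β) prior (rate parametrization) on a Poisson rate with n observations summing to S gives posterior Gamma(α+S, β+n).
So α = 79 − 75 = 4 and β = 12 − 10 = 2.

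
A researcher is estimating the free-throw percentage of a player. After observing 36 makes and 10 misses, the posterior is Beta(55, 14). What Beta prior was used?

Beta(19, 4)

Under Beta–binomial conjugacy the posterior parameters are (a+s, b+f).
Subtract the data counts: 55−36=19, 14−10=4.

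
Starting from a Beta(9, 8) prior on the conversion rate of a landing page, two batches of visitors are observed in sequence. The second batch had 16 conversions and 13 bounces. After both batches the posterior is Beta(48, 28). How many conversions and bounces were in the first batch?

23 conversions and 7 bounces

Because Beta–binomial updating is additive in the counts, the combined data contributed (α_post−α_prior, β_post−β_prior) successes and failures.
Total across both batches: 48−9=39 conversions, 28−8=20 bounces.
Subtract the second batch: 39−16=23 conversions and 20−13=7 bounces.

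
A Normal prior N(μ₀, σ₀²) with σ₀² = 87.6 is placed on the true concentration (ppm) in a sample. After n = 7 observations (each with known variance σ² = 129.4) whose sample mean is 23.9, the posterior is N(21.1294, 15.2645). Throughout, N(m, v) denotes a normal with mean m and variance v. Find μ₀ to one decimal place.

μ₀ = 8.0

The posterior mean is a precision-weighted average: μ_n = (τ₀μ₀ + τ_data·x̄)/(τ₀+τ_data), with τ₀=1/σ₀² and τ_data=n/σ².
Here τ₀ = 1/87.6 = 0.011416 and τ_data = 7/129.4 = 0.054096, so τ_n = 0.065512.
Rearranging for μ₀: μ₀ = (μ_n·τ_n − τ_data·x̄)/τ₀ = (21.1294·0.065512 − 0.054096·23.9) / 0.011416 = 0.091335/0.011416 ≈ 8.0.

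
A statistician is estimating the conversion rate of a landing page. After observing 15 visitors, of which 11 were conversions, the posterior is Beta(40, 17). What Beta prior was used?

Beta(29, 13)

Under Beta–binomial conjugacy the posterior parameters are (α+s, β+f).
Subtract the data counts: 40−11=29, 17−4=13.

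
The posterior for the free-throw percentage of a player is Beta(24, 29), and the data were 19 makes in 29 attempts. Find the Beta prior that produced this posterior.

Beta(5, 19)

Under Beta–binomial conjugacy the posterior parameters are (α+s, β+f).
Subtract the data counts: 24−19=5, 29−10=19.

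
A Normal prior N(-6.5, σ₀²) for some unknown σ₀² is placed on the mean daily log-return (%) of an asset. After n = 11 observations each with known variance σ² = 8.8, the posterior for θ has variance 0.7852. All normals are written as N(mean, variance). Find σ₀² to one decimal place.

For the Normal–Normal model with known σ², precisions add: τ_n = τ₀ + n/σ².
So 1/σ₀² = 1/0.7852 − 11/8.8 = 1.273561 − 1.250000 = 0.023561.
Hence σ₀² = 1/0.023561 ≈ 42.4.

σ₀² = 42.4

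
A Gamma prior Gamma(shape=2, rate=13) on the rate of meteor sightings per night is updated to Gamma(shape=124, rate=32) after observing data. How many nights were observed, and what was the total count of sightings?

A Gamma(α, β) prior (rate parametrization) on a Poisson rate with n observations summing to S gives posterior Gamma(α+S, β+n).
Matching: Σxᵢ = 124 − 2 = 122 and n = 32 − 13 = 19.

n = 19 nights with total 122 sightings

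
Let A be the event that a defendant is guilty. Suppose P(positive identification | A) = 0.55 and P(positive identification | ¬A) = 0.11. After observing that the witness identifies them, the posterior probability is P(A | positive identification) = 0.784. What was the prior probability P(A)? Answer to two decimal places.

P(A) = 0.42

Bayes' rule in odds form gives O(A|E) = O(A)·[P(E|A)/P(E|¬A)], hence O(A) = O(A|E)/LR.
Posterior odds = 0.784/(1−0.784) = 3.6296. LR = 0.55/0.11 = 5.0000.
Prior odds = 3.6296/5.0000 = 0.7259, so P(A) = 0.7259/(1+0.7259) ≈ 0.42.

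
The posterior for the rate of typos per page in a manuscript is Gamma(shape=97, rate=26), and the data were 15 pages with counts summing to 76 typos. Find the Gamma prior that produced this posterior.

Gamma(shape=21, rate=11)

Gamma–Poisson conjugacy: posterior shape = α + Σxᵢ, posterior rate = β + n.
So α = 97 − 76 = 21 and β = 26 − 15 = 11.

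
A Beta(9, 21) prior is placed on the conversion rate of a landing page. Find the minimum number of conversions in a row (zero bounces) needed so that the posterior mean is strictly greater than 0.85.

After k conversions and 0 bounces the posterior is Beta(9+k, 21), with mean (9+k)/(9+21+k).
Set (9+k)/(30+k) > 0.85 and solve: k > (0.85·30 − 9)/(1 − 0.85) = 110.000.
The smallest integer exceeding 110.000 is 111, and checking k=111: (120)/(141) = 0.8511 > 0.85.

k = 111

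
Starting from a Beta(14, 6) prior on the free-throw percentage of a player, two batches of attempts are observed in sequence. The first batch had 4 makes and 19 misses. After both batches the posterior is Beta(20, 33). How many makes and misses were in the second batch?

Sequential conjugate updates are equivalent to a single update on the pooled data, so total successes = posterior α − prior α and total failures = posterior β − prior β.
Total across both batches: 20−14=6 makes, 33−6=27 misses.
Subtract the first batch: 6−4=2 makes and 27−19=8 misses.

2 makes and 8 misses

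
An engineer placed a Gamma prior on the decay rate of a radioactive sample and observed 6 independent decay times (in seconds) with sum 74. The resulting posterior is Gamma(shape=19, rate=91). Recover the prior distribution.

For an exponential likelihood with a Gamma(α, β) prior on the rate, n observations with total T give posterior Gamma(α+n, β+T).
So α = 19 − 6 = 13 and β = 91 − 74 = 17.

Gamma(shape=13, rate=17)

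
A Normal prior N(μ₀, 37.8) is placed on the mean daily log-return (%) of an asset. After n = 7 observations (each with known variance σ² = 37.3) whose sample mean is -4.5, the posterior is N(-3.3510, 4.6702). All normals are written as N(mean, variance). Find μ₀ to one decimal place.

With known observation variance, the Normal–Normal posterior has precision τ_n = τ₀ + n/σ² and mean μ_n = (τ₀μ₀ + (n/σ²)x̄)/τ_n.
Here τ₀ = 1/37.8 = 0.026455 and τ_data = 7/37.3 = 0.187668, so τ_n = 0.214123.
Rearranging for μ₀: μ₀ = (μ_n·τ_n − τ_data·x̄)/τ₀ = (-3.3510·0.214123 − 0.187668·-4.5) / 0.026455 = 0.126980/0.026455 ≈ 4.8.

μ₀ = 4.8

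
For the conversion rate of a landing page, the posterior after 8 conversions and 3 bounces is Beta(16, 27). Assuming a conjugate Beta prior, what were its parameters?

Beta(8, 24)

Beta is conjugate to the binomial likelihood: posterior = Beta(a+s, b+f).
Subtract the data counts: 16−8=8, 27−3=24.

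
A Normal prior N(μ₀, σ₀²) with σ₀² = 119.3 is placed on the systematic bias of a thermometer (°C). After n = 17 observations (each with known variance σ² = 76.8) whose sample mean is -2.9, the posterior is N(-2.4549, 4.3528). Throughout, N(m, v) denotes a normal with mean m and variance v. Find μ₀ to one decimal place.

The posterior mean is a precision-weighted average: μ_n = (τ₀μ₀ + τ_data·x̄)/(τ₀+τ_data), with τ₀=1/σ₀² and τ_data=n/σ².
Here τ₀ = 1/119.3 = 0.008382 and τ_data = 17/76.8 = 0.221354, so τ_n = 0.229736.
Rearranging for μ₀: μ₀ = (μ_n·τ_n − τ_data·x̄)/τ₀ = (-2.4549·0.229736 − 0.221354·-2.9) / 0.008382 = 0.077948/0.008382 ≈ 9.3.

μ₀ = 9.3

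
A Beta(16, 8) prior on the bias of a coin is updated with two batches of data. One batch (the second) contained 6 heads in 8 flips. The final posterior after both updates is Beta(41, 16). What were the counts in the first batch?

Sequential conjugate updates are equivalent to a single update on the pooled data, so total successes = posterior α − prior α and total failures = posterior β − prior β.
Total across both batches: 41−16=25 heads, 16−8=8 tails.
Subtract the second batch: 25−6=19 heads and 8−2=6 tails.

19 heads and 6 tails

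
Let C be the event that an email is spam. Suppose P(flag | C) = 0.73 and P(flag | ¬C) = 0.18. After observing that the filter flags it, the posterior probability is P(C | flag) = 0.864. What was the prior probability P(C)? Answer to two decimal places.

In odds form, posterior odds = prior odds × likelihood ratio, so prior odds = posterior odds ÷ LR.
Posterior odds = 0.864/(1−0.864) = 6.3529. LR = 0.73/0.18 = 4.0556.
Prior odds = 6.3529/4.0556 = 1.5665, so P(C) = 1.5665/(1+1.5665) ≈ 0.61.

P(C) = 0.61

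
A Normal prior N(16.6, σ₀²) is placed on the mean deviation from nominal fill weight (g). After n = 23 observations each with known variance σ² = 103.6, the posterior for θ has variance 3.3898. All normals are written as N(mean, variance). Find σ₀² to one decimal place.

σ₀² = 13.7

Posterior precision equals prior precision plus data precision: 1/σ_n² = 1/σ₀² + n/σ².
So 1/σ₀² = 1/3.3898 − 23/103.6 = 0.295003 − 0.222008 = 0.072995.
Hence σ₀² = 1/0.072995 ≈ 13.7.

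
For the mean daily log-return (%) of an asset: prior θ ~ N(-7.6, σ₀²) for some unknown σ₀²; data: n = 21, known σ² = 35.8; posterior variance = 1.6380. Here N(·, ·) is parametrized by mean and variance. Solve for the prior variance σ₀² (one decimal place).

σ₀² = 41.8

Posterior precision equals prior precision plus data precision: 1/σ_n² = 1/σ₀² + n/σ².
So 1/σ₀² = 1/1.6380 − 21/35.8 = 0.610501 − 0.586592 = 0.023909.
Hence σ₀² = 1/0.023909 ≈ 41.8.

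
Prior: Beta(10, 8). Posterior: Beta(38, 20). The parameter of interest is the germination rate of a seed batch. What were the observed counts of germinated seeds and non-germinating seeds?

Beta is conjugate to the binomial likelihood: posterior = Beta(a+s, b+f).
So s = 38 − 10 = 28 and f = 20 − 8 = 12.

28 germinated seeds and 12 non-germinating seeds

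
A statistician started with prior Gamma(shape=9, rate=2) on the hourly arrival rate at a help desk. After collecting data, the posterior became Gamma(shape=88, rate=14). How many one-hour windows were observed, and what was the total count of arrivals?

n = 12 one-hour windows with total 79 arrivals

A Gamma(α, β) prior (rate parametrization) on a Poisson rate with n observations summing to S gives posterior Gamma(α+S, β+n).
Matching: Σxᵢ = 88 − 9 = 79 and n = 14 − 2 = 12.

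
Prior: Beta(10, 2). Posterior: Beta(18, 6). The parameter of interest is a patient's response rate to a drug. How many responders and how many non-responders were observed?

Under Beta–binomial conjugacy the posterior parameters are (α+s, β+f).
So s = 18 − 10 = 8 and f = 6 − 2 = 4.

8 responders and 4 non-responders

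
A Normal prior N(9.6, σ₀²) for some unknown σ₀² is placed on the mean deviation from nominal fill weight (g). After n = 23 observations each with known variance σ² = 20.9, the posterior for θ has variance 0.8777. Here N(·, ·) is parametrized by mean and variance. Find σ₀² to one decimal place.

σ₀² = 25.7

Posterior precision equals prior precision plus data precision: 1/σ_n² = 1/σ₀² + n/σ².
So 1/σ₀² = 1/0.8777 − 23/20.9 = 1.139341 − 1.100478 = 0.038863.
Hence σ₀² = 1/0.038863 ≈ 25.7.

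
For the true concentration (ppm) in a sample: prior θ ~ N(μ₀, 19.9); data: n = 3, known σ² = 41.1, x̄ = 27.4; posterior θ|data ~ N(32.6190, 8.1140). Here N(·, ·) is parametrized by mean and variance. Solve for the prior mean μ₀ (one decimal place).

With known observation variance, the Normal–Normal posterior has precision τ_n = τ₀ + n/σ² and mean μ_n = (τ₀μ₀ + (n/σ²)x̄)/τ_n.
Here τ₀ = 1/19.9 = 0.050251 and τ_data = 3/41.1 = 0.072993, so τ_n = 0.123244.
Rearranging for μ₀: μ₀ = (μ_n·τ_n − τ_data·x̄)/τ₀ = (32.6190·0.123244 − 0.072993·27.4) / 0.050251 = 2.020088/0.050251 ≈ 40.2.

μ₀ = 40.2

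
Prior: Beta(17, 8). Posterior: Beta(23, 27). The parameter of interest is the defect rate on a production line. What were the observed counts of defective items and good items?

A Beta(α, β) prior with s successes and f failures in binomial data gives a Beta(α+s, β+f) posterior.
Match parameters: s=23−17=6, f=27−8=19.

6 defective items and 19 good items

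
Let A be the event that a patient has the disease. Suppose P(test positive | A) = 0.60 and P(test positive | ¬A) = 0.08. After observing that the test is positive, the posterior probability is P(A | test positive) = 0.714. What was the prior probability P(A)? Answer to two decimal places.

In odds form, posterior odds = prior odds × likelihood ratio, so prior odds = posterior odds ÷ LR.
Posterior odds = 0.714/(1−0.714) = 2.4965. LR = 0.60/0.08 = 7.5000.
Prior odds = 2.4965/7.5000 = 0.3329, so P(A) = 0.3329/(1+0.3329) ≈ 0.25.

P(A) = 0.25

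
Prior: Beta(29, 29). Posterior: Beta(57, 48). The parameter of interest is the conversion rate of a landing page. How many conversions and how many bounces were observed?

28 conversions and 19 bounces

Under Beta–binomial conjugacy the posterior parameters are (α+s, β+f).
So s = 57 − 29 = 28 and f = 48 − 29 = 19.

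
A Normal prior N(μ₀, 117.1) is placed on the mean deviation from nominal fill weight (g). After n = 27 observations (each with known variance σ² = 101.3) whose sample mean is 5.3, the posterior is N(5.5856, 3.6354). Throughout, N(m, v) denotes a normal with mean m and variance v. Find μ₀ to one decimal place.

The posterior mean is a precision-weighted average: μ_n = (τ₀μ₀ + τ_data·x̄)/(τ₀+τ_data), with τ₀=1/σ₀² and τ_data=n/σ².
Here τ₀ = 1/117.1 = 0.008540 and τ_data = 27/101.3 = 0.266535, so τ_n = 0.275075.
Rearranging for μ₀: μ₀ = (μ_n·τ_n − τ_data·x̄)/τ₀ = (5.5856·0.275075 − 0.266535·5.3) / 0.008540 = 0.123823/0.008540 ≈ 14.5.

μ₀ = 14.5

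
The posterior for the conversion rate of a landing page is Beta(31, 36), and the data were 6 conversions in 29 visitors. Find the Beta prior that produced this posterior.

A Beta(a, b) prior with s successes and f failures in binomial data gives a Beta(a+s, b+f) posterior.
Subtract the data counts: 31−6=25, 36−23=13.

Beta(25, 13)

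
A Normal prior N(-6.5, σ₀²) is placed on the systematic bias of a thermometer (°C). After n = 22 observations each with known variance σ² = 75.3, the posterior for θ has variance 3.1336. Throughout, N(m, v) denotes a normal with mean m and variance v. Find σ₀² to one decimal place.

For the Normal–Normal model with known σ², precisions add: τ_n = τ₀ + n/σ².
So 1/σ₀² = 1/3.1336 − 22/75.3 = 0.319122 − 0.292165 = 0.026957.
Hence σ₀² = 1/0.026957 ≈ 37.1.

σ₀² = 37.1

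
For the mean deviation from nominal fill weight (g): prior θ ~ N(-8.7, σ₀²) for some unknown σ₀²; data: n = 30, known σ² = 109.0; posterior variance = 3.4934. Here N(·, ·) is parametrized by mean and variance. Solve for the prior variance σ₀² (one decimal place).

For the Normal–Normal model with known σ², precisions add: τ_n = τ₀ + n/σ².
So 1/σ₀² = 1/3.4934 − 30/109.0 = 0.286254 − 0.275229 = 0.011025.
Hence σ₀² = 1/0.011025 ≈ 90.7.

σ₀² = 90.7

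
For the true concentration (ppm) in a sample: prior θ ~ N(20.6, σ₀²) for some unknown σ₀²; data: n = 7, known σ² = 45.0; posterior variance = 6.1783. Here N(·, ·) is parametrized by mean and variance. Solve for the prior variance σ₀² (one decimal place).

σ₀² = 158.7

For the Normal–Normal model with known σ², precisions add: τ_n = τ₀ + n/σ².
So 1/σ₀² = 1/6.1783 − 7/45.0 = 0.161857 − 0.155556 = 0.006301.
Hence σ₀² = 1/0.006301 ≈ 158.7.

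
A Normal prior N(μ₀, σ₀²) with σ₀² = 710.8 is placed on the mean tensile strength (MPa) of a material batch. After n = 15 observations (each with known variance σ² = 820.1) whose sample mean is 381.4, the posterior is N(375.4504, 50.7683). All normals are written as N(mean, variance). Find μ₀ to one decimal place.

The posterior mean is a precision-weighted average: μ_n = (τ₀μ₀ + τ_data·x̄)/(τ₀+τ_data), with τ₀=1/σ₀² and τ_data=n/σ².
Here τ₀ = 1/710.8 = 0.001407 and τ_data = 15/820.1 = 0.018290, so τ_n = 0.019697.
Rearranging for μ₀: μ₀ = (μ_n·τ_n − τ_data·x̄)/τ₀ = (375.4504·0.019697 − 0.018290·381.4) / 0.001407 = 0.419441/0.001407 ≈ 298.1.

μ₀ = 298.1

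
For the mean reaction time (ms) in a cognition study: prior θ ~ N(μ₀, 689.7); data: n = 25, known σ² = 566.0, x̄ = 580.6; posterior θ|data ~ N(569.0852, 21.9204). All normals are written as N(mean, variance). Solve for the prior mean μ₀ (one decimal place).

μ₀ = 218.3

The posterior mean is a precision-weighted average: μ_n = (τ₀μ₀ + τ_data·x̄)/(τ₀+τ_data), with τ₀=1/σ₀² and τ_data=n/σ².
Here τ₀ = 1/689.7 = 0.001450 and τ_data = 25/566.0 = 0.044170, so τ_n = 0.045620.
Rearranging for μ₀: μ₀ = (μ_n·τ_n − τ_data·x̄)/τ₀ = (569.0852·0.045620 − 0.044170·580.6) / 0.001450 = 0.316565/0.001450 ≈ 218.3.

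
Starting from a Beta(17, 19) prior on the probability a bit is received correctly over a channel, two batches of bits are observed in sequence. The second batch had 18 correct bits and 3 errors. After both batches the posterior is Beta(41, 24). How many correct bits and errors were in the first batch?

6 correct bits and 2 errors

Sequential conjugate updates are equivalent to a single update on the pooled data, so total successes = posterior α − prior α and total failures = posterior β − prior β.
Total across both batches: 41−17=24 correct bits, 24−19=5 errors.
Subtract the second batch: 24−18=6 correct bits and 5−3=2 errors.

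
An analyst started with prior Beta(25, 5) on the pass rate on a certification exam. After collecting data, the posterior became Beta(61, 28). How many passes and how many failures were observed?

A Beta(α, β) prior with s successes and f failures in binomial data gives a Beta(α+s, β+f) posterior.
So s = 61 − 25 = 36 and f = 28 − 5 = 23.

36 passes and 23 failures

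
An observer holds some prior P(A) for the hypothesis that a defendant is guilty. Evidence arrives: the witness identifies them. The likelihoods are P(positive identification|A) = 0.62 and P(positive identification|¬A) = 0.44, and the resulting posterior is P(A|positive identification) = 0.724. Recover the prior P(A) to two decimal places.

P(A) = 0.65

In odds form, posterior odds = prior odds × likelihood ratio, so prior odds = posterior odds ÷ LR.
Posterior odds = 0.724/(1−0.724) = 2.6232. LR = 0.62/0.44 = 1.4091.
Prior odds = 2.6232/1.4091 = 1.8616, so P(A) = 1.8616/(1+1.8616) ≈ 0.65.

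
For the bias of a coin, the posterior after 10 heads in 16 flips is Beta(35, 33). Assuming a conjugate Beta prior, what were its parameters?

Beta(25, 27)

Beta is conjugate to the binomial likelihood: posterior = Beta(a+s, b+f).
Subtract the data counts: 35−10=25, 33−6=27.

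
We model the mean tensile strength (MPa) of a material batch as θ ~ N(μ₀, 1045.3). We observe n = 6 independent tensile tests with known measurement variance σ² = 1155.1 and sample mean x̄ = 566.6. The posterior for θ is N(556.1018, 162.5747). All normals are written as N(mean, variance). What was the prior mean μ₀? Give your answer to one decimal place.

The posterior mean is a precision-weighted average: μ_n = (τ₀μ₀ + τ_data·x̄)/(τ₀+τ_data), with τ₀=1/σ₀² and τ_data=n/σ².
Here τ₀ = 1/1045.3 = 0.000957 and τ_data = 6/1155.1 = 0.005194, so τ_n = 0.006151.
Rearranging for μ₀: μ₀ = (μ_n·τ_n − τ_data·x̄)/τ₀ = (556.1018·0.006151 − 0.005194·566.6) / 0.000957 = 0.477662/0.000957 ≈ 499.1.

μ₀ = 499.1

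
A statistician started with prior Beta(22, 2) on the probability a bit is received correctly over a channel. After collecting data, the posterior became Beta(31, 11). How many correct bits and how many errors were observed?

9 correct bits and 9 errors

Under Beta–binomial conjugacy the posterior parameters are (α+s, β+f).
So s = 31 − 22 = 9 and f = 11 − 2 = 9.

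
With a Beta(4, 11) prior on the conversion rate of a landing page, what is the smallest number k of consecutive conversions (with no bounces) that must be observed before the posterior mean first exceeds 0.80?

After k conversions and 0 bounces the posterior is Beta(4+k, 11), with mean (4+k)/(4+11+k).
Set (4+k)/(15+k) > 0.80 and solve: k > (0.80·15 − 4)/(1 − 0.80) = 40.000.
The smallest integer exceeding 40.000 is 41.

k = 41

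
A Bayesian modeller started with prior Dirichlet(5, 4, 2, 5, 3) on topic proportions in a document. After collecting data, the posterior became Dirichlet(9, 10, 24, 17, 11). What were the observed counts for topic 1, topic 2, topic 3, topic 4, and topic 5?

counts (4, 6, 22, 12, 8)

For a Dirichlet(α) prior with multinomial counts c, the posterior is Dirichlet(α + c) componentwise.
Counts are posterior − prior componentwise: 9−5=4, 10−4=6, 24−2=22, 17−5=12, 11−3=8.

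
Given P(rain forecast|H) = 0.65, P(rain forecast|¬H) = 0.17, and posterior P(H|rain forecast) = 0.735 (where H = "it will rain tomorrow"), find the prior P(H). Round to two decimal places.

P(H) = 0.42

In odds form, posterior odds = prior odds × likelihood ratio, so prior odds = posterior odds ÷ LR.
Posterior odds = 0.735/(1−0.735) = 2.7736. LR = 0.65/0.17 = 3.8235.
Prior odds = 2.7736/3.8235 = 0.7254, so P(H) = 0.7254/(1+0.7254) ≈ 0.42.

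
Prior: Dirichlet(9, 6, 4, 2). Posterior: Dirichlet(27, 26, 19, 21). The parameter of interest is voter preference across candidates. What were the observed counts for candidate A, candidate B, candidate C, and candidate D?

counts (18, 20, 15, 19)

For a Dirichlet(α) prior with multinomial counts c, the posterior is Dirichlet(α + c) componentwise.
Counts are posterior − prior componentwise: 27−9=18, 26−6=20, 19−4=15, 21−2=19.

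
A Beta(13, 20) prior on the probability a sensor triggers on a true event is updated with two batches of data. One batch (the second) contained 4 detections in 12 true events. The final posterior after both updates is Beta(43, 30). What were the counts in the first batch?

26 detections and 2 misses

Sequential conjugate updates are equivalent to a single update on the pooled data, so total successes = posterior α − prior α and total failures = posterior β − prior β.
Total across both batches: 43−13=30 detections, 30−20=10 misses.
Subtract the second batch: 30−4=26 detections and 10−8=2 misses.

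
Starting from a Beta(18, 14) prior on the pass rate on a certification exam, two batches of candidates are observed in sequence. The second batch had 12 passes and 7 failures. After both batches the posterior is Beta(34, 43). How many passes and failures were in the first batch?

Sequential conjugate updates are equivalent to a single update on the pooled data, so total successes = posterior α − prior α and total failures = posterior β − prior β.
Total across both batches: 34−18=16 passes, 43−14=29 failures.
Subtract the second batch: 16−12=4 passes and 29−7=22 failures.

4 passes and 22 failures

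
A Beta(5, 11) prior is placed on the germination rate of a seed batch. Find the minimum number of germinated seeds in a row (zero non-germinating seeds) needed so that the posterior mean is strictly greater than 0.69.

k = 20

After k germinated seeds and 0 non-germinating seeds the posterior is Beta(5+k, 11), with mean (5+k)/(5+11+k).
Set (5+k)/(16+k) > 0.69 and solve: k > (0.69·16 − 5)/(1 − 0.69) = 19.484.
The smallest integer exceeding 19.484 is 20, and checking k=20: (25)/(36) = 0.6944 > 0.69.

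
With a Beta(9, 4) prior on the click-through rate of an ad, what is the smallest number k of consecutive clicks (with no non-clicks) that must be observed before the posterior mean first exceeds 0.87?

k = 18

After k clicks and 0 non-clicks the posterior is Beta(9+k, 4), with mean (9+k)/(9+4+k).
Set (9+k)/(13+k) > 0.87 and solve: k > (0.87·13 − 9)/(1 − 0.87) = 17.769.
The smallest integer exceeding 17.769 is 18, and checking k=18: (27)/(31) = 0.8710 > 0.87.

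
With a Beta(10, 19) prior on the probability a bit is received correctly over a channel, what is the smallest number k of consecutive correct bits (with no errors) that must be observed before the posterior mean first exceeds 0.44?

After k correct bits and 0 errors the posterior is Beta(10+k, 19), with mean (10+k)/(10+19+k).
Set (10+k)/(29+k) > 0.44 and solve: k > (0.44·29 − 10)/(1 − 0.44) = 4.929.
The smallest integer exceeding 4.929 is 5.

k = 5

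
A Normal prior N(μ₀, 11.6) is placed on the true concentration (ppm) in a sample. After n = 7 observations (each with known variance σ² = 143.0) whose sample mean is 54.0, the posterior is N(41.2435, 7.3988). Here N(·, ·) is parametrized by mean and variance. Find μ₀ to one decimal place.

The posterior mean is a precision-weighted average: μ_n = (τ₀μ₀ + τ_data·x̄)/(τ₀+τ_data), with τ₀=1/σ₀² and τ_data=n/σ².
Here τ₀ = 1/11.6 = 0.086207 and τ_data = 7/143.0 = 0.048951, so τ_n = 0.135158.
Rearranging for μ₀: μ₀ = (μ_n·τ_n − τ_data·x̄)/τ₀ = (41.2435·0.135158 − 0.048951·54.0) / 0.086207 = 2.931035/0.086207 ≈ 34.0.

μ₀ = 34.0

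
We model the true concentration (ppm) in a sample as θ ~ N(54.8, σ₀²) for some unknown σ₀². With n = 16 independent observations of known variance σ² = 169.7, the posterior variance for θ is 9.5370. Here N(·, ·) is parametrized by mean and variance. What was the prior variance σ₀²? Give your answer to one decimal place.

σ₀² = 94.6

Posterior precision equals prior precision plus data precision: 1/σ_n² = 1/σ₀² + n/σ².
So 1/σ₀² = 1/9.5370 − 16/169.7 = 0.104855 − 0.094284 = 0.010571.
Hence σ₀² = 1/0.010571 ≈ 94.6.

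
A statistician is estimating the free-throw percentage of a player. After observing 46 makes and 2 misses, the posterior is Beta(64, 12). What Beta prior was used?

Under Beta–binomial conjugacy the posterior parameters are (α+s, β+f).
Subtract the data counts: 64−46=18, 12−2=10.

Beta(18, 10)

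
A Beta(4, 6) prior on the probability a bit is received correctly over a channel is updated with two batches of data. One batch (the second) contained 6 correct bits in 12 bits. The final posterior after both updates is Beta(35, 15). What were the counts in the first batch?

Because Beta–binomial updating is additive in the counts, the combined data contributed (α_post−α_prior, β_post−β_prior) successes and failures.
Total across both batches: 35−4=31 correct bits, 15−6=9 errors.
Subtract the second batch: 31−6=25 correct bits and 9−6=3 errors.

25 correct bits and 3 errors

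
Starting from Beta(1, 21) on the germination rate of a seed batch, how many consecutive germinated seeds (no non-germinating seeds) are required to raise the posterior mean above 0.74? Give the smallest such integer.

After k germinated seeds and 0 non-germinating seeds the posterior is Beta(1+k, 21), with mean (1+k)/(1+21+k).
Set (1+k)/(22+k) > 0.74 and solve: k > (0.74·22 − 1)/(1 − 0.74) = 58.769.
The smallest integer exceeding 58.769 is 59, and checking k=59: (60)/(81) = 0.7407 > 0.74.

k = 59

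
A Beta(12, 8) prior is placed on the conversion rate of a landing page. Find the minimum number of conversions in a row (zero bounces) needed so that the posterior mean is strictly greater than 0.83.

k = 28

After k conversions and 0 bounces the posterior is Beta(12+k, 8), with mean (12+k)/(12+8+k).
Set (12+k)/(20+k) > 0.83 and solve: k > (0.83·20 − 12)/(1 − 0.83) = 27.059.
The smallest integer exceeding 27.059 is 28.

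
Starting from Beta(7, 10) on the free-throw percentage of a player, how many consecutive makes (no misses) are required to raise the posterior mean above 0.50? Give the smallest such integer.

After k makes and 0 misses the posterior is Beta(7+k, 10), with mean (7+k)/(7+10+k).
Set (7+k)/(17+k) > 0.50 and solve: k > (0.50·17 − 7)/(1 − 0.50) = 3.000.
The smallest integer exceeding 3.000 is 4, and checking k=4: (11)/(21) = 0.5238 > 0.50.

k = 4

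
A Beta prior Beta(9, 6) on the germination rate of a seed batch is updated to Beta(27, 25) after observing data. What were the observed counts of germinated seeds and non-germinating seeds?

Beta is conjugate to the binomial likelihood: posterior = Beta(α+s, β+f).
Match parameters: s=27−9=18, f=25−6=19.

18 germinated seeds and 19 non-germinating seeds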